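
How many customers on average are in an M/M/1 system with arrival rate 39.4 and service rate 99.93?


ρ = λ/μ = 39.4/99.93 = 0.3943
L = ρ/(1−ρ) = 0.3943/(1 − 0.3943) = 0.3943/0.6057 = 0.6509

Final: 0.6509


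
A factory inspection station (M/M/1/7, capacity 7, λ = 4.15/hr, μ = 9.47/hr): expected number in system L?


ρ = 4.15/9.47 = 0.4382
L = ρ[1 − (K+1)ρ^K + Kρ^(K+1)] / [(1−ρ)(1−ρ^(K+1))]
Numerator: 0.4382·(1 − 8·0.003104 + 7·0.001360) = 0.431517
Denominator: (0.5618)·(0.998640) = 0.561010
L = 0.431517/0.561010 = 0.7692

Final: 0.7692


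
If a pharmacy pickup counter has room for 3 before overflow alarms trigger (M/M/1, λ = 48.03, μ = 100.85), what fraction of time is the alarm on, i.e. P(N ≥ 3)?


ρ = 48.03/100.85 = 0.4763
P(N ≥ n) = ρ^n = 0.4763^3 = 0.108021

Final: 0.108021


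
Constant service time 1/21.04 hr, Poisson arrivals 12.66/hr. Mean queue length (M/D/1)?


ρ = 12.66/21.04 = 0.6017
M/D/1: Lq = ρ²/(2(1−ρ)) = 0.3621/(2·0.3983) = 0.45451

Final: 0.45451


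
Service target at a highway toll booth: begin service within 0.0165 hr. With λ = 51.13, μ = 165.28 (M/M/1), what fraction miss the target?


ρ = 51.13/165.28 = 0.3094
P(Wq > t) = ρ·e^{−(μ−λ)t} = 0.3094·e^{−1.8835}
= 0.3094·0.152061 = 0.047041

Final: 0.047041


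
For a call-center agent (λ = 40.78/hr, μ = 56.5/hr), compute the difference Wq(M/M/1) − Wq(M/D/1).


ρ = 40.78/56.5 = 0.7218
Wq(M/M/1) = ρ/(μ−λ) = 0.7218/15.72 = 0.04591 hr
Wq(M/D/1) = ρ/(2(μ−λ)) = 0.02296 hr
Savings = 0.04591 − 0.02296 = 0.02296 hr

Final: 0.02296 hr


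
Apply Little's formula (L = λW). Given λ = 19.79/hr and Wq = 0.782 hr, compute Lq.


Lq = λWq = 19.79·0.782 = 15.4758

Final: 15.4758


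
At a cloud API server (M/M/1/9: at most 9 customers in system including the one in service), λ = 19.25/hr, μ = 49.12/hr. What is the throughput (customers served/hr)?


ρ = 0.3919; P_K = (1−ρ)ρ^9/(1−ρ^10) = 0.0001326
λ_eff = λ(1 − P_K) = 19.25·(1 − 0.0001326) = 19.25·0.999867 = 19.2474 /hr

Final: 19.2474 /hr


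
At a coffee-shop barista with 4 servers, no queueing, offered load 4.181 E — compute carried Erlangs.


B(4,4.181) = 0.327859 (Erlang-B)
Carried load = a(1 − B) = 4.181·(1 − 0.327859) = 4.181·0.672141 = 2.8102 E

Final: 2.8102 Erlangs


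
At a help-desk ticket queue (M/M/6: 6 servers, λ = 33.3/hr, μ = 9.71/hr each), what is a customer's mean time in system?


a = 3.4295; ρ = 0.5716; P₀ = 0.031227
Lq = P₀·a^c·ρ/(c!(1−ρ)²) = 0.21972
Wq = Lq/λ = 0.21972/33.3 = 0.006598 hr
W = Wq + 1/μ = 0.006598 + 0.10299 = 0.10958 hr

Final: 0.10958 hr


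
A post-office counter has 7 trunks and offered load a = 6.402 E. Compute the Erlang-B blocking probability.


B(c,a) = (a^c/c!) / Σ_{k=0}^{c} a^k/k!
a^7/7! = 87.453894
Σ terms (k=0..7): 1.00000 + 6.40200 + 20.49280 + 43.73164 + 69.99249 + 89.61838 + 95.62281 + 87.45389 = 414.314022
B = 87.453894/414.314022 = 0.211081

Final: 0.211081


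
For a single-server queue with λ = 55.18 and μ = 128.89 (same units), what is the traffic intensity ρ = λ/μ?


ρ = λ/μ = 55.18/128.89 = 0.4281

Final: 0.4281


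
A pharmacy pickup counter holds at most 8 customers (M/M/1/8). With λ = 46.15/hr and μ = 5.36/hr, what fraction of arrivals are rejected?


ρ = λ/μ = 46.15/5.36 = 8.6101
P_K = (1−ρ)ρ^K/(1−ρ^(K+1)) = (-7.6101·30203364.605853)/(1 − 260053223.238826)
= -229849858.632973/-260053222.238826 = 0.883857

Final: 0.883857


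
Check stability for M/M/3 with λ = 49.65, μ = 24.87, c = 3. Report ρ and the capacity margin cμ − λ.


Total capacity cμ = 3·24.87 = 74.61/hr
ρ = λ/(cμ) = 49.65/74.61 = 0.6655
Stable ⇔ ρ < 1: YES
Spare capacity = cμ − λ = 74.61 − 49.65 = 24.96/hr

Final: ρ = 0.6655; stable; margin = 24.96/hr


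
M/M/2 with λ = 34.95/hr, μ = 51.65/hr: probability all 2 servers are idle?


a = λ/μ = 34.95/51.65 = 0.6767; ρ = a/c = 0.3383
Σ_{k=0}^{1} a^k/k! (terms k=0..1) = 1.00000 + 0.67667 = 1.67667
Tail: a^2/(2!(1−ρ)) = 0.45788/(2·0.6617) = 0.34601
P₀ = 1/(1.67667 + 0.34601) = 1/2.02268 = 0.494394

Final: 0.494394


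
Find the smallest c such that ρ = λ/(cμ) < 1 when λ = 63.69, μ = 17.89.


Stability requires cμ > λ ⇔ c > λ/μ.
λ/μ = 63.69/17.89 = 3.5601
Minimum integer c = ⌊3.5601⌋ + 1 = 4
Check: 4·17.89 = 71.56 > 63.69, while 3·17.89 = 53.67 ≤ 63.69

Final: 4 servers


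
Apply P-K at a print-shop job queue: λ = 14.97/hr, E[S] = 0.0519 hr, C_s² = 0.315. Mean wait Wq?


ρ = λ·E[S] = 14.97·0.0519 = 0.7769
E[S²] = E[S]²(1+C_s²) = 0.0519²·(1+0.315) = 0.003542
Wq = λ·E[S²]/(2(1−ρ)) = 14.97·0.003542/(2·0.2231) = 0.11886 hr

Final: 0.11886 hr


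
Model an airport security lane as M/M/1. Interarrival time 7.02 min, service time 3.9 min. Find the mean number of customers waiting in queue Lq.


λ = 60/7.02 = 8.5470 /hr
μ = 60/3.9 = 15.3846 /hr
ρ = λ/μ = 8.5470/15.3846 = 0.5556
Lq = ρ²/(1−ρ) = 0.3086/0.4444 = 0.6944

Final: 0.6944


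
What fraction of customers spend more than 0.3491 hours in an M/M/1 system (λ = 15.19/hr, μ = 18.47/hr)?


W ~ Exponential(μ−λ) for M/M/1.
μ − λ = 18.47 − 15.19 = 3.2800
P(W > t) = e^{−(μ−λ)t} = e^{−1.1450} = 0.318209

Final: 0.318209


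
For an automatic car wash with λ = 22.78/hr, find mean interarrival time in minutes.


Mean interarrival time = 1/λ = 1/22.78 hour = 0.04390 hour
In minutes: 0.04390 × 60 = 2.6339 min

Final: 2.6339 min


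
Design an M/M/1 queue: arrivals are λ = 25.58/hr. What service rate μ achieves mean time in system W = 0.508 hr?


W = 1/(μ−λ) ⇒ μ − λ = 1/W = 1/0.508 = 1.9685
μ = λ + 1/W = 25.58 + 1.9685 = 27.5485 per hr

Final: 27.5485 /hr


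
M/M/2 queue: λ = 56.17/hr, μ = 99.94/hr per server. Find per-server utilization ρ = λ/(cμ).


ρ = λ/(cμ) = 56.17/(2·99.94) = 56.17/199.88 = 0.2810

Final: 0.2810


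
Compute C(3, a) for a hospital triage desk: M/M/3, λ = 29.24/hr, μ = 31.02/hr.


a = λ/μ = 0.9426; ρ = a/3 = 0.3142
P₀ = 0.386037 (from M/M/c formula)
C(c,a) = [a^c/(c!(1−ρ))]·P₀ = [0.83754/(6·0.6858)]·0.386037
= 0.20355·0.386037 = 0.078576

Final: 0.078576


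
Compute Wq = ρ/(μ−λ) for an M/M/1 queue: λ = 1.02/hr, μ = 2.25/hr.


ρ = 1.02/2.25 = 0.4533
Wq = ρ/(μ−λ) = 0.4533/(2.25 − 1.02) = 0.4533/1.23 = 0.3686 hr

Final: 0.3686 hr


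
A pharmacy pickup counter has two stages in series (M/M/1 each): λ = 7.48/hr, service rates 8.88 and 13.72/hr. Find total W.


Each node sees arrival rate λ = 7.48/hr (tandem ⇒ throughput preserved).
W₁ = 1/(μ₁−λ) = 1/(8.88−7.48) = 0.71429 hr
W₂ = 1/(μ₂−λ) = 1/(13.72−7.48) = 0.16026 hr
W_total = W₁ + W₂ = 0.71429 + 0.16026 = 0.87454 hr

Final: 0.87454 hr


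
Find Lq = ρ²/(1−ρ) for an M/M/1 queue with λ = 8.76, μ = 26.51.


ρ = 8.76/26.51 = 0.3304
Lq = ρ²/(1−ρ) = 0.1092/0.6696 = 0.1631

Final: 0.1631


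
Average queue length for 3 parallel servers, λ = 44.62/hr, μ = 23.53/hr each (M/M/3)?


a = λ/μ = 1.8963; ρ = a/3 = 0.6321
P₀ = 0.128478
Lq = P₀·a^c·ρ / (c!·(1−ρ)²) = 0.128478·6.81903·0.6321/(6·0.13535)
= 0.68191

Final: 0.68191


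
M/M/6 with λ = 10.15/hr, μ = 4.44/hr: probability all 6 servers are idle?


a = λ/μ = 10.15/4.44 = 2.2860; ρ = a/c = 0.3810
Σ_{k=0}^{5} a^k/k! (terms k=0..5) = 1.00000 + 2.28604 + 2.61298 + 1.99112 + 1.13794 + 0.52028 = 9.54836
Tail: a^6/(6!(1−ρ)) = 142.72447/(720·0.6190) = 0.32024
P₀ = 1/(9.54836 + 0.32024) = 1/9.86860 = 0.101331

Final: 0.101331


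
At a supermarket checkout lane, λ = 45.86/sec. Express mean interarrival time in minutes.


Mean interarrival time = 1/λ = 1/45.86 second = 0.02181 second
In minutes: 0.02181 × 0.0166667 = 0.0003634 min

Final: 0.0003634 min


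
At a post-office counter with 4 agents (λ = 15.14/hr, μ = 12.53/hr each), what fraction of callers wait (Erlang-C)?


a = λ/μ = 1.2083; ρ = a/4 = 0.3021
P₀ = 0.297657 (from M/M/c formula)
C(c,a) = [a^c/(c!(1−ρ))]·P₀ = [2.13157/(24·0.6979)]·0.297657
= 0.12726·0.297657 = 0.037879

Final: 0.037879


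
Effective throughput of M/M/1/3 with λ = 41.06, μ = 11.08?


ρ = 3.7058; P_K = (1−ρ)ρ^3/(1−ρ^4) = 0.734043
λ_eff = λ(1 − P_K) = 41.06·(1 − 0.734043) = 41.06·0.265957 = 10.9202 /hr

Final: 10.9202 /hr


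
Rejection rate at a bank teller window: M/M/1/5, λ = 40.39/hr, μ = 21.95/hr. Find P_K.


ρ = λ/μ = 40.39/21.95 = 1.8401
P_K = (1−ρ)ρ^K/(1−ρ^(K+1)) = (-0.8401·21.095831)/(1 − 38.818252)
= -17.722420/-37.818252 = 0.468621

Final: 0.468621


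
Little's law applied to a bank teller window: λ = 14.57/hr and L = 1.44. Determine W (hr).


W = L/λ = 1.44/14.57 = 0.09883 hr

Final: 0.09883 hr


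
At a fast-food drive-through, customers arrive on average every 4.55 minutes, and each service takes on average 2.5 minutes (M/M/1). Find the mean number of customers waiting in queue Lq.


λ = 60/4.55 = 13.1868 /hr
μ = 60/2.5 = 24.0000 /hr
ρ = λ/μ = 13.1868/24.0000 = 0.5495
Lq = ρ²/(1−ρ) = 0.3019/0.4505 = 0.6701

Final: 0.6701


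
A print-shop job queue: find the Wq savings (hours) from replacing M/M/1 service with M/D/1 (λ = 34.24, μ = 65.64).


ρ = 34.24/65.64 = 0.5216
Wq(M/M/1) = ρ/(μ−λ) = 0.5216/31.40 = 0.01661 hr
Wq(M/D/1) = ρ/(2(μ−λ)) = 0.008306 hr
Savings = 0.01661 − 0.008306 = 0.008306 hr

Final: 0.008306 hr


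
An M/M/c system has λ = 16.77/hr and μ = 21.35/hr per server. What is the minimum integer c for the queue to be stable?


Stability requires cμ > λ ⇔ c > λ/μ.
λ/μ = 16.77/21.35 = 0.7855
Minimum integer c = ⌊0.7855⌋ + 1 = 1
Check: 1·21.35 = 21.35 > 16.77, while 0·21.35 = 0.00 ≤ 16.77

Final: 1 servers


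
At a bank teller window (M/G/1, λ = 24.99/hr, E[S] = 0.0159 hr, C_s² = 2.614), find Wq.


ρ = λ·E[S] = 24.99·0.0159 = 0.3973
E[S²] = E[S]²(1+C_s²) = 0.0159²·(1+2.614) = 0.0009137
Wq = λ·E[S²]/(2(1−ρ)) = 24.99·0.0009137/(2·0.6027) = 0.01894 hr

Final: 0.01894 hr


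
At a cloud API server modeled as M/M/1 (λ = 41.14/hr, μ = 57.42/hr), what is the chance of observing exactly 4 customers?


ρ = 41.14/57.42 = 0.7165
P_n = (1−ρ)·ρ^n = (1 − 0.7165)·0.7165^4 = 0.2835·0.263514 = 0.074713

Final: 0.074713


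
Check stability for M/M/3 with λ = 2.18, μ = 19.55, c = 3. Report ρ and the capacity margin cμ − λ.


Total capacity cμ = 3·19.55 = 58.65/hr
ρ = λ/(cμ) = 2.18/58.65 = 0.03717
Stable ⇔ ρ < 1: YES
Spare capacity = cμ − λ = 58.65 − 2.18 = 56.47/hr

Final: ρ = 0.03717; stable; margin = 56.47/hr


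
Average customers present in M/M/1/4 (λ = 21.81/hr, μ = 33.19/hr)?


ρ = 21.81/33.19 = 0.6571
L = ρ[1 − (K+1)ρ^K + Kρ^(K+1)] / [(1−ρ)(1−ρ^(K+1))]
Numerator: 0.6571·(1 − 5·0.186463 + 4·0.122530) = 0.366546
Denominator: (0.3429)·(0.877470) = 0.300862
L = 0.366546/0.300862 = 1.2183

Final: 1.2183


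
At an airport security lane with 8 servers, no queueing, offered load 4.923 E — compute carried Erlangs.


B(8,4.923) = 0.066471 (Erlang-B)
Carried load = a(1 − B) = 4.923·(1 − 0.066471) = 4.923·0.933529 = 4.5958 E

Final: 4.5958 Erlangs


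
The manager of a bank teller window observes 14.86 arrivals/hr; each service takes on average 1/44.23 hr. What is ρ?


ρ = λ/μ = 14.86/44.23 = 0.3360

Final: 0.3360


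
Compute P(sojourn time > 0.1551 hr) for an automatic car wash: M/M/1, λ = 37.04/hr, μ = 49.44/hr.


W ~ Exponential(μ−λ) for M/M/1.
μ − λ = 49.44 − 37.04 = 12.4000
P(W > t) = e^{−(μ−λ)t} = e^{−1.9232} = 0.146133

Final: 0.146133


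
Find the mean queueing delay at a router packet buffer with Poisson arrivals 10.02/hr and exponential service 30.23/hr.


ρ = 10.02/30.23 = 0.3315
Wq = ρ/(μ−λ) = 0.3315/(30.23 − 10.02) = 0.3315/20.21 = 0.01640 hr

Final: 0.01640 hr


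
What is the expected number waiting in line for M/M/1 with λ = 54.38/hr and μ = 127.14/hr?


ρ = 54.38/127.14 = 0.4277
Lq = ρ²/(1−ρ) = 0.1829/0.5723 = 0.3197

Final: 0.3197


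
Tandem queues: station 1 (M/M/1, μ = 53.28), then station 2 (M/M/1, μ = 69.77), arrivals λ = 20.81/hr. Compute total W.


Each node sees arrival rate λ = 20.81/hr (tandem ⇒ throughput preserved).
W₁ = 1/(μ₁−λ) = 1/(53.28−20.81) = 0.03080 hr
W₂ = 1/(μ₂−λ) = 1/(69.77−20.81) = 0.02042 hr
W_total = W₁ + W₂ = 0.03080 + 0.02042 = 0.05122 hr

Final: 0.05122 hr


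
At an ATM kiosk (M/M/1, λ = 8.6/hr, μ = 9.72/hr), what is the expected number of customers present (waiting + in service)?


ρ = λ/μ = 8.6/9.72 = 0.8848
L = ρ/(1−ρ) = 0.8848/(1 − 0.8848) = 0.8848/0.1152 = 7.6786

Final: 7.6786


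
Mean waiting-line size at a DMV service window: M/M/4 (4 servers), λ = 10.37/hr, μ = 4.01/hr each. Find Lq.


a = λ/μ = 2.5860; ρ = a/4 = 0.6465
P₀ = 0.066296
Lq = P₀·a^c·ρ / (c!·(1−ρ)²) = 0.066296·44.72368·0.6465/(24·0.12496)
= 0.63919

Final: 0.63919


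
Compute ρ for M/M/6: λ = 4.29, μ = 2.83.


ρ = λ/(cμ) = 4.29/(6·2.83) = 4.29/16.98 = 0.2527

Final: 0.2527


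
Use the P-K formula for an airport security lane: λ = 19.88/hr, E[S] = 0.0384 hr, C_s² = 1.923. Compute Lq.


ρ = λ·E[S] = 19.88·0.0384 = 0.7634
Lq = ρ²(1+C_s²)/(2(1−ρ)) = 0.5828·(1+1.923)/(2·0.2366)
= 0.5828·2.9230/0.4732 = 3.59969

Final: 3.59969


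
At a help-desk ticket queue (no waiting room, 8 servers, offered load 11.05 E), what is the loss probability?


B(c,a) = (a^c/c!) / Σ_{k=0}^{c} a^k/k!
a^8/8! = 5512.869357
Σ terms (k=0..8): 1.00000 + 11.05000 + 61.05125 + 224.87210 + 621.20919 + 1372.87230 + 2528.37316 + 3991.21763 + 5512.86936 = 14324.514999
B = 5512.869357/14324.514999 = 0.384856

Final: 0.384856


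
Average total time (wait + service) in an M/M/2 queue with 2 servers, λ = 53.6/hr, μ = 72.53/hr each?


a = 0.7390; ρ = 0.3695; P₀ = 0.460385
Lq = P₀·a^c·ρ/(c!(1−ρ)²) = 0.11685
Wq = Lq/λ = 0.11685/53.6 = 0.002180 hr
W = Wq + 1/μ = 0.002180 + 0.01379 = 0.01597 hr

Final: 0.01597 hr


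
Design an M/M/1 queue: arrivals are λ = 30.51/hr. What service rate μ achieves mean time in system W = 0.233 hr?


W = 1/(μ−λ) ⇒ μ − λ = 1/W = 1/0.233 = 4.2918
μ = λ + 1/W = 30.51 + 4.2918 = 34.8018 per hr

Final: 34.8018 /hr


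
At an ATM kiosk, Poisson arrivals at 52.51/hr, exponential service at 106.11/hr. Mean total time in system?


W = 1/(μ−λ) = 1/(106.11 − 52.51) = 1/53.60 = 0.01866 hr

Final: 0.01866 hr


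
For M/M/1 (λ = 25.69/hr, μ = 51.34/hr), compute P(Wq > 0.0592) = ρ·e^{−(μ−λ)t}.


ρ = 25.69/51.34 = 0.5004
P(Wq > t) = ρ·e^{−(μ−λ)t} = 0.5004·e^{−1.5185}
= 0.5004·0.219045 = 0.109608

Final: 0.109608


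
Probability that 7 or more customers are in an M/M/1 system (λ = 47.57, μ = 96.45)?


ρ = 47.57/96.45 = 0.4932
P(N ≥ n) = ρ^n = 0.4932^7 = 0.007099

Final: 0.007099


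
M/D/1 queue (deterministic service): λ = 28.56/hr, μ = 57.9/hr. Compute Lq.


ρ = 28.56/57.9 = 0.4933
M/D/1: Lq = ρ²/(2(1−ρ)) = 0.2433/(2·0.5067) = 0.24008

Final: 0.24008


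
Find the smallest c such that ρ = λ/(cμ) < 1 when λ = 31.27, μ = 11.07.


Stability requires cμ > λ ⇔ c > λ/μ.
λ/μ = 31.27/11.07 = 2.8248
Minimum integer c = ⌊2.8248⌋ + 1 = 3
Check: 3·11.07 = 33.21 > 31.27, while 2·11.07 = 22.14 ≤ 31.27

Final: 3 servers


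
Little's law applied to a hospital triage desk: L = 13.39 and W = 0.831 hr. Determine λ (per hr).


λ = L/W = 13.39/0.831 = 16.1131 /hr

Final: 16.1131 /hr


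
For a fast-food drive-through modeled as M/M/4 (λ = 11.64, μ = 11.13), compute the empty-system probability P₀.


a = λ/μ = 11.64/11.13 = 1.0458; ρ = a/c = 0.2615
Σ_{k=0}^{3} a^k/k! (terms k=0..3) = 1.00000 + 1.04582 + 0.54687 + 0.19064 = 2.78334
Tail: a^4/(4!(1−ρ)) = 1.19628/(24·0.7385) = 0.06749
P₀ = 1/(2.78334 + 0.06749) = 1/2.85083 = 0.350775

Final: 0.350775


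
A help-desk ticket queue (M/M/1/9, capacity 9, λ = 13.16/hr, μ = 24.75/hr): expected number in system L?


ρ = 13.16/24.75 = 0.5317
L = ρ[1 − (K+1)ρ^K + Kρ^(K+1)] / [(1−ρ)(1−ρ^(K+1))]
Numerator: 0.5317·(1 − 10·0.003397 + 9·0.001806) = 0.522298
Denominator: (0.4683)·(0.998194) = 0.467437
L = 0.522298/0.467437 = 1.1174

Final: 1.1174


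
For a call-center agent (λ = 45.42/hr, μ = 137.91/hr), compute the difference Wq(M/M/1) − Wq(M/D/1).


ρ = 45.42/137.91 = 0.3293
Wq(M/M/1) = ρ/(μ−λ) = 0.3293/92.49 = 0.003561 hr
Wq(M/D/1) = ρ/(2(μ−λ)) = 0.001780 hr
Savings = 0.003561 − 0.001780 = 0.001780 hr

Final: 0.001780 hr


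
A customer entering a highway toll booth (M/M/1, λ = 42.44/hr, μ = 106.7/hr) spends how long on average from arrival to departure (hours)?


W = 1/(μ−λ) = 1/(106.7 − 42.44) = 1/64.26 = 0.01556 hr

Final: 0.01556 hr


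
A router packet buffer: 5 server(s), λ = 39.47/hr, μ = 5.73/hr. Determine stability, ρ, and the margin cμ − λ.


Total capacity cμ = 5·5.73 = 28.65/hr
ρ = λ/(cμ) = 39.47/28.65 = 1.3777
Stable ⇔ ρ < 1: NO
Spare capacity = cμ − λ = 28.65 − 39.47 = -10.82/hr

Final: ρ = 1.3777; unstable; margin = -10.82/hr


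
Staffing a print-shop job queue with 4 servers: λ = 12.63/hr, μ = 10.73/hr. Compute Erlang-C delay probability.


a = λ/μ = 1.1771; ρ = a/4 = 0.2943
P₀ = 0.307223 (from M/M/c formula)
C(c,a) = [a^c/(c!(1−ρ))]·P₀ = [1.91962/(24·0.7057)]·0.307223
= 0.11333·0.307223 = 0.034819

Final: 0.034819


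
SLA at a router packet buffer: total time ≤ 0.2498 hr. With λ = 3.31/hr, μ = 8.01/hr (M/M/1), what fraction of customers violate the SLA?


W ~ Exponential(μ−λ) for M/M/1.
μ − λ = 8.01 − 3.31 = 4.7000
P(W > t) = e^{−(μ−λ)t} = e^{−1.1741} = 0.309109

Final: 0.309109


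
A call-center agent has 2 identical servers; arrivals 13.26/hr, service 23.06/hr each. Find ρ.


ρ = λ/(cμ) = 13.26/(2·23.06) = 13.26/46.12 = 0.2875

Final: 0.2875


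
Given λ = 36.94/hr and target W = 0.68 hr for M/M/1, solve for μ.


W = 1/(μ−λ) ⇒ μ − λ = 1/W = 1/0.68 = 1.4706
μ = λ + 1/W = 36.94 + 1.4706 = 38.4106 per hr

Final: 38.4106 /hr


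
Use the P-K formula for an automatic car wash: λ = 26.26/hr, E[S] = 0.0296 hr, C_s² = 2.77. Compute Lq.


ρ = λ·E[S] = 26.26·0.0296 = 0.7773
Lq = ρ²(1+C_s²)/(2(1−ρ)) = 0.6042·(1+2.77)/(2·0.2227)
= 0.6042·3.7700/0.4454 = 5.11395

Final: 5.11395


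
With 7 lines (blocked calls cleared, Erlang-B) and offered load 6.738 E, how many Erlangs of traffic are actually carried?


B(7,6.738) = 0.232489 (Erlang-B)
Carried load = a(1 − B) = 6.738·(1 − 0.232489) = 6.738·0.767511 = 5.1715 E

Final: 5.1715 Erlangs


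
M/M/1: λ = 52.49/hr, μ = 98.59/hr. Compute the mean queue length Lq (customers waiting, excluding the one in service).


ρ = 52.49/98.59 = 0.5324
Lq = ρ²/(1−ρ) = 0.2835/0.4676 = 0.6062

Final: 0.6062


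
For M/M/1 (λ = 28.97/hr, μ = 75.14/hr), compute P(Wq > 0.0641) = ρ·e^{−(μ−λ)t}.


ρ = 28.97/75.14 = 0.3855
P(Wq > t) = ρ·e^{−(μ−λ)t} = 0.3855·e^{−2.9595}
= 0.3855·0.051845 = 0.019989

Final: 0.019989


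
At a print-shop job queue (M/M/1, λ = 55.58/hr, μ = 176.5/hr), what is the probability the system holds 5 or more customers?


ρ = 55.58/176.5 = 0.3149
P(N ≥ n) = ρ^n = 0.3149^5 = 0.003096

Final: 0.003096


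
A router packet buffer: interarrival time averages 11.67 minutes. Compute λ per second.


λ = 1/(interarrival time) in consistent units.
1 second = 0.0166667 min, so λ = 0.0166667/11.67 = 0.001428 per second

Final: 0.001428 /sec


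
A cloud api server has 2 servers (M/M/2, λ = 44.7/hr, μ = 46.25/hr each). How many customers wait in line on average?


a = λ/μ = 0.9665; ρ = a/2 = 0.4832
P₀ = 0.348397
Lq = P₀·a^c·ρ / (c!·(1−ρ)²) = 0.348397·0.93410·0.4832/(2·0.26704)
= 0.29446

Final: 0.29446


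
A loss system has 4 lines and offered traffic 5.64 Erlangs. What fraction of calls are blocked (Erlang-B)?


B(c,a) = (a^c/c!) / Σ_{k=0}^{c} a^k/k!
a^4/4! = 42.160444
Σ terms (k=0..4): 1.00000 + 5.64000 + 15.90480 + 29.90102 + 42.16044 = 94.606268
B = 42.160444/94.606268 = 0.445641

Final: 0.445641


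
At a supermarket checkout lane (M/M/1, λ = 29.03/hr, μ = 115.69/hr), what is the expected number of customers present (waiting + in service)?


ρ = λ/μ = 29.03/115.69 = 0.2509
L = ρ/(1−ρ) = 0.2509/(1 − 0.2509) = 0.2509/0.7491 = 0.3350

Final: 0.3350


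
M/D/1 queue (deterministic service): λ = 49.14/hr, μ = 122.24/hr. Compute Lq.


ρ = 49.14/122.24 = 0.4020
M/D/1: Lq = ρ²/(2(1−ρ)) = 0.1616/(2·0.5980) = 0.13512

Final: 0.13512


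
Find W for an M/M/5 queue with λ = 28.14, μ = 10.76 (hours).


a = 2.6152; ρ = 0.5230; P₀ = 0.070908
Lq = P₀·a^c·ρ/(c!(1−ρ)²) = 0.16621
Wq = Lq/λ = 0.16621/28.14 = 0.005907 hr
W = Wq + 1/μ = 0.005907 + 0.09294 = 0.09884 hr

Final: 0.09884 hr


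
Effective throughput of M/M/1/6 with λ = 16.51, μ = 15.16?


ρ = 1.0891; P_K = (1−ρ)ρ^6/(1−ρ^7) = 0.181863
λ_eff = λ(1 − P_K) = 16.51·(1 − 0.181863) = 16.51·0.818137 = 13.5074 /hr

Final: 13.5074 /hr


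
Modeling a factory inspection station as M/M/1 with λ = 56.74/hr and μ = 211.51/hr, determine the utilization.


ρ = λ/μ = 56.74/211.51 = 0.2683

Final: 0.2683


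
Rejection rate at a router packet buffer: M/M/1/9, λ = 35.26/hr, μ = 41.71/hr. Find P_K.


ρ = λ/μ = 35.26/41.71 = 0.8454
P_K = (1−ρ)ρ^K/(1−ρ^(K+1)) = (0.1546·0.220485)/(1 − 0.186389)
= 0.034096/0.813611 = 0.041907

Final: 0.041907


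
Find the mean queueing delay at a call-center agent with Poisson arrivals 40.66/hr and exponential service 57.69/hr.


ρ = 40.66/57.69 = 0.7048
Wq = ρ/(μ−λ) = 0.7048/(57.69 − 40.66) = 0.7048/17.03 = 0.04139 hr

Final: 0.04139 hr


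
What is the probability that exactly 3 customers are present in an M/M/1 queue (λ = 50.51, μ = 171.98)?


ρ = 50.51/171.98 = 0.2937
P_n = (1−ρ)·ρ^n = (1 − 0.2937)·0.2937^3 = 0.7063·0.025334 = 0.017893

Final: 0.017893


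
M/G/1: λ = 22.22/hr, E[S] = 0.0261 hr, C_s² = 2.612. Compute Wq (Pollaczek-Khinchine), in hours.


ρ = λ·E[S] = 22.22·0.0261 = 0.5799
E[S²] = E[S]²(1+C_s²) = 0.0261²·(1+2.612) = 0.002461
Wq = λ·E[S²]/(2(1−ρ)) = 22.22·0.002461/(2·0.4201) = 0.06508 hr

Final: 0.06508 hr


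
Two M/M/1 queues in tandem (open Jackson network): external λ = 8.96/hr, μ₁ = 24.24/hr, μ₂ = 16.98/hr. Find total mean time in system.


Each node sees arrival rate λ = 8.96/hr (tandem ⇒ throughput preserved).
W₁ = 1/(μ₁−λ) = 1/(24.24−8.96) = 0.06545 hr
W₂ = 1/(μ₂−λ) = 1/(16.98−8.96) = 0.12469 hr
W_total = W₁ + W₂ = 0.06545 + 0.12469 = 0.19013 hr

Final: 0.19013 hr


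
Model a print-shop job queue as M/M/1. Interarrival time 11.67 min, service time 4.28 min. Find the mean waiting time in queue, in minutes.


λ = 60/11.67 = 5.1414 /hr
μ = 60/4.28 = 14.0187 /hr
ρ = λ/μ = 5.1414/14.0187 = 0.3668
Wq = ρ/(μ−λ) = 0.3668/(14.0187−5.1414) = 0.04131 hr
In minutes: 0.04131·60 = 2.479 min

Final: 2.479 min


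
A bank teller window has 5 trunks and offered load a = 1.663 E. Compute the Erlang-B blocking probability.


B(c,a) = (a^c/c!) / Σ_{k=0}^{c} a^k/k!
a^5/5! = 0.105994
Σ terms (k=0..5): 1.00000 + 1.66300 + 1.38278 + 0.76652 + 0.31868 + 0.10599 = 5.236984
B = 0.105994/5.236984 = 0.020239

Final: 0.020239


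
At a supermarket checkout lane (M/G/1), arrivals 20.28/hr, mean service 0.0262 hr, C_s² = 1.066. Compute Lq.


ρ = λ·E[S] = 20.28·0.0262 = 0.5313
Lq = ρ²(1+C_s²)/(2(1−ρ)) = 0.2823·(1+1.066)/(2·0.4687)
= 0.2823·2.0660/0.9373 = 0.62227

Final: 0.62227


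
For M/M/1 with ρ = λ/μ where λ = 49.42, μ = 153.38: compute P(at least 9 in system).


ρ = 49.42/153.38 = 0.3222
P(N ≥ n) = ρ^n = 0.3222^9 = 0.00003743

Final: 0.00003743


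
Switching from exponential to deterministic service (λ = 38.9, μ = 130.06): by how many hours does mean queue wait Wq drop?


ρ = 38.9/130.06 = 0.2991
Wq(M/M/1) = ρ/(μ−λ) = 0.2991/91.16 = 0.003281 hr
Wq(M/D/1) = ρ/(2(μ−λ)) = 0.001640 hr
Savings = 0.003281 − 0.001640 = 0.001640 hr

Final: 0.001640 hr


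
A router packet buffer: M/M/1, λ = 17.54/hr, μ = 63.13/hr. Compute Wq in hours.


ρ = 17.54/63.13 = 0.2778
Wq = ρ/(μ−λ) = 0.2778/(63.13 − 17.54) = 0.2778/45.59 = 0.006094 hr

Final: 0.006094 hr


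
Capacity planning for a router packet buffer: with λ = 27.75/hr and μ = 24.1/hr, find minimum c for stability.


Stability requires cμ > λ ⇔ c > λ/μ.
λ/μ = 27.75/24.1 = 1.1515
Minimum integer c = ⌊1.1515⌋ + 1 = 2
Check: 2·24.1 = 48.20 > 27.75, while 1·24.1 = 24.10 ≤ 27.75

Final: 2 servers


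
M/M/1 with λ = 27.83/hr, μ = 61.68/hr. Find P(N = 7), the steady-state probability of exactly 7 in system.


ρ = 27.83/61.68 = 0.4512
P_n = (1−ρ)·ρ^n = (1 − 0.4512)·0.4512^7 = 0.5488·0.003807 = 0.002089

Final: 0.002089


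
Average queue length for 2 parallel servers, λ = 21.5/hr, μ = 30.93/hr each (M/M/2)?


a = λ/μ = 0.6951; ρ = a/2 = 0.3476
P₀ = 0.484165
Lq = P₀·a^c·ρ / (c!·(1−ρ)²) = 0.484165·0.48319·0.3476/(2·0.42568)
= 0.09551

Final: 0.09551


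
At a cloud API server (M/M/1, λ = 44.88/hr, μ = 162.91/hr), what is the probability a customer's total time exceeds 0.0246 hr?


W ~ Exponential(μ−λ) for M/M/1.
μ − λ = 162.91 − 44.88 = 118.0300
P(W > t) = e^{−(μ−λ)t} = e^{−2.9035} = 0.054829

Final: 0.054829


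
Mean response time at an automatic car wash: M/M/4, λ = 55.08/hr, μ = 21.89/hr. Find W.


a = 2.5162; ρ = 0.6291; P₀ = 0.072256
Lq = P₀·a^c·ρ/(c!(1−ρ)²) = 0.55172
Wq = Lq/λ = 0.55172/55.08 = 0.01002 hr
W = Wq + 1/μ = 0.01002 + 0.04568 = 0.05570 hr

Final: 0.05570 hr


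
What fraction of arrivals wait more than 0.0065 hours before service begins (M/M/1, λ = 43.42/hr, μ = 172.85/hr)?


ρ = 43.42/172.85 = 0.2512
P(Wq > t) = ρ·e^{−(μ−λ)t} = 0.2512·e^{−0.8413}
= 0.2512·0.431152 = 0.108306

Final: 0.108306


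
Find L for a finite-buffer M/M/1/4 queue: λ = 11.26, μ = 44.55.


ρ = 11.26/44.55 = 0.2527
L = ρ[1 − (K+1)ρ^K + Kρ^(K+1)] / [(1−ρ)(1−ρ^(K+1))]
Numerator: 0.2527·(1 − 5·0.004081 + 4·0.001031) = 0.248635
Denominator: (0.7473)·(0.998969) = 0.746480
L = 0.248635/0.746480 = 0.3331

Final: 0.3331


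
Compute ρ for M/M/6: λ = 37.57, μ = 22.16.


ρ = λ/(cμ) = 37.57/(6·22.16) = 37.57/132.96 = 0.2826

Final: 0.2826


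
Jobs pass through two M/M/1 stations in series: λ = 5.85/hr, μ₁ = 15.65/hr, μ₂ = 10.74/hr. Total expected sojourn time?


Each node sees arrival rate λ = 5.85/hr (tandem ⇒ throughput preserved).
W₁ = 1/(μ₁−λ) = 1/(15.65−5.85) = 0.10204 hr
W₂ = 1/(μ₂−λ) = 1/(10.74−5.85) = 0.20450 hr
W_total = W₁ + W₂ = 0.10204 + 0.20450 = 0.30654 hr

Final: 0.30654 hr


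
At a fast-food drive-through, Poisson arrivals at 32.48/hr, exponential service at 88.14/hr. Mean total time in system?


W = 1/(μ−λ) = 1/(88.14 − 32.48) = 1/55.66 = 0.01797 hr

Final: 0.01797 hr


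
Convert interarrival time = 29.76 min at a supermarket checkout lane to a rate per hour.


λ = 1/(interarrival time) in consistent units.
1 hour = 60 min, so λ = 60/29.76 = 2.0161 per hour

Final: 2.0161 /hr


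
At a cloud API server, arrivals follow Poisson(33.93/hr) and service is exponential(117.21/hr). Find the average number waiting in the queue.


ρ = 33.93/117.21 = 0.2895
Lq = ρ²/(1−ρ) = 0.08380/0.7105 = 0.1179

Final: 0.1179


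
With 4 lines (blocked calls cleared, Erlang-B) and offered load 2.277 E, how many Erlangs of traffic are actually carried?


B(4,2.277) = 0.125048 (Erlang-B)
Carried load = a(1 − B) = 2.277·(1 − 0.125048) = 2.277·0.874952 = 1.9923 E

Final: 1.9923 Erlangs


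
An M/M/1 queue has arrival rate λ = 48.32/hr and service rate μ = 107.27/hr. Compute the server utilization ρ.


ρ = λ/μ = 48.32/107.27 = 0.4505

Final: 0.4505


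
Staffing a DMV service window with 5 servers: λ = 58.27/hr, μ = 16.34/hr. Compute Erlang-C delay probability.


a = λ/μ = 3.5661; ρ = a/5 = 0.7132
P₀ = 0.023821 (from M/M/c formula)
C(c,a) = [a^c/(c!(1−ρ))]·P₀ = [576.71976/(120·0.2868)]·0.023821
= 16.75843·0.023821 = 0.399202

Final: 0.399202


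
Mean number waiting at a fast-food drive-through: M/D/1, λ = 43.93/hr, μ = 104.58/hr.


ρ = 43.93/104.58 = 0.4201
M/D/1: Lq = ρ²/(2(1−ρ)) = 0.1765/(2·0.5799) = 0.15213

Final: 0.15213


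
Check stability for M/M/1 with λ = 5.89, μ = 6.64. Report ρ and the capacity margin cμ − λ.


Total capacity cμ = 1·6.64 = 6.64/hr
ρ = λ/(cμ) = 5.89/6.64 = 0.8870
Stable ⇔ ρ < 1: YES
Spare capacity = cμ − λ = 6.64 − 5.89 = 0.75/hr

Final: ρ = 0.8870; stable; margin = 0.75/hr


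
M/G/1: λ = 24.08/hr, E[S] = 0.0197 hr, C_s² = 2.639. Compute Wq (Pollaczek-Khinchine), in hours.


ρ = λ·E[S] = 24.08·0.0197 = 0.4744
E[S²] = E[S]²(1+C_s²) = 0.0197²·(1+2.639) = 0.001412
Wq = λ·E[S²]/(2(1−ρ)) = 24.08·0.001412/(2·0.5256) = 0.03235 hr

Final: 0.03235 hr


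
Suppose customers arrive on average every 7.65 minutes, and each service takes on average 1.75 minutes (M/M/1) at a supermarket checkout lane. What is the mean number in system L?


λ = 60/7.65 = 7.8431 /hr
μ = 60/1.75 = 34.2857 /hr
ρ = λ/μ = 7.8431/34.2857 = 0.2288
L = ρ/(1−ρ) = 0.2288/0.7712 = 0.2966

Final: 0.2966


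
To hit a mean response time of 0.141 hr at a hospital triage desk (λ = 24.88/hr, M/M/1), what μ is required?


W = 1/(μ−λ) ⇒ μ − λ = 1/W = 1/0.141 = 7.0922
μ = λ + 1/W = 24.88 + 7.0922 = 31.9722 per hr

Final: 31.9722 /hr


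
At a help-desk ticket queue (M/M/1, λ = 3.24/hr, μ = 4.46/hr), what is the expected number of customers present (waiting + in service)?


ρ = λ/μ = 3.24/4.46 = 0.7265
L = ρ/(1−ρ) = 0.7265/(1 − 0.7265) = 0.7265/0.2735 = 2.6557

Final: 2.6557


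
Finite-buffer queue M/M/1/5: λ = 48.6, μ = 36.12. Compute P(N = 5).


ρ = λ/μ = 48.6/36.12 = 1.3455
P_K = (1−ρ)ρ^K/(1−ρ^(K+1)) = (-0.3455·4.410041)/(1 − 5.933776)
= -1.523735/-4.933776 = 0.308838

Final: 0.308838


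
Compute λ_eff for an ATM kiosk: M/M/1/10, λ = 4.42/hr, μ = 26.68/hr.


ρ = 0.1657; P_K = (1−ρ)ρ^10/(1−ρ^11) = 0.00000001299
λ_eff = λ(1 − P_K) = 4.42·(1 − 0.00000001299) = 4.42·1.000000 = 4.4200 /hr

Final: 4.4200 /hr


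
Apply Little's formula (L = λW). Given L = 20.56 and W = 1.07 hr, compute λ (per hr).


λ = L/W = 20.56/1.07 = 19.2150 /hr

Final: 19.2150 /hr


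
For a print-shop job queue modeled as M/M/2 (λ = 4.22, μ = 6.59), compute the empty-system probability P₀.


a = λ/μ = 4.22/6.59 = 0.6404; ρ = a/c = 0.3202
Σ_{k=0}^{1} a^k/k! (terms k=0..1) = 1.00000 + 0.64036 = 1.64036
Tail: a^2/(2!(1−ρ)) = 0.41007/(2·0.6798) = 0.30160
P₀ = 1/(1.64036 + 0.30160) = 1/1.94196 = 0.514943

Final: 0.514943


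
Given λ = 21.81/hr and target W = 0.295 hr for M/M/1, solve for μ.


W = 1/(μ−λ) ⇒ μ − λ = 1/W = 1/0.295 = 3.3898
μ = λ + 1/W = 21.81 + 3.3898 = 25.1998 per hr

Final: 25.1998 /hr


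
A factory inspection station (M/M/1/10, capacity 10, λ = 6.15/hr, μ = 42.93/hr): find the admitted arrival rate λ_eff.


ρ = 0.1433; P_K = (1−ρ)ρ^10/(1−ρ^11) = 0.000000003119
λ_eff = λ(1 − P_K) = 6.15·(1 − 0.000000003119) = 6.15·1.000000 = 6.1500 /hr

Final: 6.1500 /hr


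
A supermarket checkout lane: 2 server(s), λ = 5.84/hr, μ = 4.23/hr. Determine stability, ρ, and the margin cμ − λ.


Total capacity cμ = 2·4.23 = 8.46/hr
ρ = λ/(cμ) = 5.84/8.46 = 0.6903
Stable ⇔ ρ < 1: YES
Spare capacity = cμ − λ = 8.46 − 5.84 = 2.62/hr

Final: ρ = 0.6903; stable; margin = 2.62/hr


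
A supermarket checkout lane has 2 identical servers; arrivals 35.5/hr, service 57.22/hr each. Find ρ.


ρ = λ/(cμ) = 35.5/(2·57.22) = 35.5/114.44 = 0.3102

Final: 0.3102


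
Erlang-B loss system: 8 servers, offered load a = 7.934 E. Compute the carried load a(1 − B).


B(8,7.934) = 0.231901 (Erlang-B)
Carried load = a(1 − B) = 7.934·(1 − 0.231901) = 7.934·0.768099 = 6.0941 E

Final: 6.0941 Erlangs


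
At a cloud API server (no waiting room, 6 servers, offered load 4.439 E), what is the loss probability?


B(c,a) = (a^c/c!) / Σ_{k=0}^{c} a^k/k!
a^6/6! = 10.626209
Σ terms (k=0..6): 1.00000 + 4.43900 + 9.85236 + 14.57821 + 16.17817 + 14.36298 + 10.62621 = 71.036925
B = 10.626209/71.036925 = 0.149587

Final: 0.149587


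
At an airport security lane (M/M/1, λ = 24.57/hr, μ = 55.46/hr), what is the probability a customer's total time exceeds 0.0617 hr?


W ~ Exponential(μ−λ) for M/M/1.
μ − λ = 55.46 − 24.57 = 30.8900
P(W > t) = e^{−(μ−λ)t} = e^{−1.9059} = 0.148687

Final: 0.148687


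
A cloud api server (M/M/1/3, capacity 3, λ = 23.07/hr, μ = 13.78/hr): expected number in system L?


ρ = 23.07/13.78 = 1.6742
L = ρ[1 − (K+1)ρ^K + Kρ^(K+1)] / [(1−ρ)(1−ρ^(K+1))]
Numerator: 1.6742·(1 − 4·4.692401 + 3·7.855856) = 9.706750
Denominator: (-0.6742)·(-6.855856) = 4.621981
L = 9.706750/4.621981 = 2.1001

Final: 2.1001


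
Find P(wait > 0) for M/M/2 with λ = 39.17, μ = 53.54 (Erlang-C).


a = λ/μ = 0.7316; ρ = a/2 = 0.3658
P₀ = 0.464342 (from M/M/c formula)
C(c,a) = [a^c/(c!(1−ρ))]·P₀ = [0.53524/(2·0.6342)]·0.464342
= 0.42198·0.464342 = 0.195944

Final: 0.195944


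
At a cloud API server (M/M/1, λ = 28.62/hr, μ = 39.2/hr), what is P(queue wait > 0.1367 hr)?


ρ = 28.62/39.2 = 0.7301
P(Wq > t) = ρ·e^{−(μ−λ)t} = 0.7301·e^{−1.4463}
= 0.7301·0.235443 = 0.171897

Final: 0.171897


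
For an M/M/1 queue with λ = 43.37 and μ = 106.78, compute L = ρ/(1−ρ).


ρ = λ/μ = 43.37/106.78 = 0.4062
L = ρ/(1−ρ) = 0.4062/(1 − 0.4062) = 0.4062/0.5938 = 0.6840

Final: 0.6840


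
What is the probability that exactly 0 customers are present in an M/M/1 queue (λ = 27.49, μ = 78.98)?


ρ = 27.49/78.98 = 0.3481
P_n = (1−ρ)·ρ^n = (1 − 0.3481)·0.3481^0 = 0.6519·1.000000 = 0.651937

Final: 0.651937


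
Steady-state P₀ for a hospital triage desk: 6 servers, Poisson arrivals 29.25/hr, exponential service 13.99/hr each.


a = λ/μ = 29.25/13.99 = 2.0908; ρ = a/c = 0.3485
Σ_{k=0}^{5} a^k/k! (terms k=0..5) = 1.00000 + 2.09078 + 2.18568 + 1.52326 + 0.79620 + 0.33294 = 7.92885
Tail: a^6/(6!(1−ρ)) = 83.53124/(720·0.6515) = 0.17806
P₀ = 1/(7.92885 + 0.17806) = 1/8.10691 = 0.123352

Final: 0.123352


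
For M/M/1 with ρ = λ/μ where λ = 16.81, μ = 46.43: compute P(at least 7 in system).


ρ = 16.81/46.43 = 0.3621
P(N ≥ n) = ρ^n = 0.3621^7 = 0.0008154

Final: 0.0008154


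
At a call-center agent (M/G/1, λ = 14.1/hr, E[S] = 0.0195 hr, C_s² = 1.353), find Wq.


ρ = λ·E[S] = 14.1·0.0195 = 0.2749
E[S²] = E[S]²(1+C_s²) = 0.0195²·(1+1.353) = 0.0008947
Wq = λ·E[S²]/(2(1−ρ)) = 14.1·0.0008947/(2·0.7250) = 0.008700 hr

Final: 0.008700 hr


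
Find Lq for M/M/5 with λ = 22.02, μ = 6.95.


a = λ/μ = 3.1683; ρ = a/5 = 0.6337
P₀ = 0.038536
Lq = P₀·a^c·ρ / (c!·(1−ρ)²) = 0.038536·319.27326·0.6337/(120·0.13420)
= 0.48413

Final: 0.48413


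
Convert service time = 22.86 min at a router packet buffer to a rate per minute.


μ = 1/(service time) in consistent units.
1 minute = 1 min, so μ = 1/22.86 = 0.04374 per minute

Final: 0.04374 /min


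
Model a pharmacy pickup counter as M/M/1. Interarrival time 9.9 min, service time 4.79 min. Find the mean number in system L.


λ = 60/9.9 = 6.0606 /hr
μ = 60/4.79 = 12.5261 /hr
ρ = λ/μ = 6.0606/12.5261 = 0.4838
L = ρ/(1−ρ) = 0.4838/0.5162 = 0.9374

Final: 0.9374


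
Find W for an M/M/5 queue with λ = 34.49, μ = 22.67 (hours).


a = 1.5214; ρ = 0.3043; P₀ = 0.218032
Lq = P₀·a^c·ρ/(c!(1−ρ)²) = 0.009310
Wq = Lq/λ = 0.009310/34.49 = 0.0002699 hr
W = Wq + 1/μ = 0.0002699 + 0.04411 = 0.04438 hr

Final: 0.04438 hr


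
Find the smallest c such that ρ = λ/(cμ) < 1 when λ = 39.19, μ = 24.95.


Stability requires cμ > λ ⇔ c > λ/μ.
λ/μ = 39.19/24.95 = 1.5707
Minimum integer c = ⌊1.5707⌋ + 1 = 2
Check: 2·24.95 = 49.90 > 39.19, while 1·24.95 = 24.95 ≤ 39.19

Final: 2 servers


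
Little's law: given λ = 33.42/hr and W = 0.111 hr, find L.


L = λW = 33.42·0.111 = 3.7096

Final: 3.7096


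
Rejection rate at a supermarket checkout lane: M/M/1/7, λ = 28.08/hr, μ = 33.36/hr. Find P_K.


ρ = λ/μ = 28.08/33.36 = 0.8417
P_K = (1−ρ)ρ^K/(1−ρ^(K+1)) = (0.1583·0.299363)/(1 − 0.251981)
= 0.047381/0.748019 = 0.063342

Final: 0.063342


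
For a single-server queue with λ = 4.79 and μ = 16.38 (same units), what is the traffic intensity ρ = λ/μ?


ρ = λ/μ = 4.79/16.38 = 0.2924

Final: 0.2924


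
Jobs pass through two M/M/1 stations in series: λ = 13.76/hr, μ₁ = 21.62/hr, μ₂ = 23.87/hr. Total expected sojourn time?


Each node sees arrival rate λ = 13.76/hr (tandem ⇒ throughput preserved).
W₁ = 1/(μ₁−λ) = 1/(21.62−13.76) = 0.12723 hr
W₂ = 1/(μ₂−λ) = 1/(23.87−13.76) = 0.09891 hr
W_total = W₁ + W₂ = 0.12723 + 0.09891 = 0.22614 hr

Final: 0.22614 hr


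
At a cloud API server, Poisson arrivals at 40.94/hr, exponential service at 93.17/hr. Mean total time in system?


W = 1/(μ−λ) = 1/(93.17 − 40.94) = 1/52.23 = 0.01915 hr

Final: 0.01915 hr


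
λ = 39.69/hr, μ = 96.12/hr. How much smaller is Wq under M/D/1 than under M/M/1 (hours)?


ρ = 39.69/96.12 = 0.4129
Wq(M/M/1) = ρ/(μ−λ) = 0.4129/56.43 = 0.007317 hr
Wq(M/D/1) = ρ/(2(μ−λ)) = 0.003659 hr
Savings = 0.007317 − 0.003659 = 0.003659 hr

Final: 0.003659 hr


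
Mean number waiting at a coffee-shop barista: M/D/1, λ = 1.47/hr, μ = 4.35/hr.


ρ = 1.47/4.35 = 0.3379
M/D/1: Lq = ρ²/(2(1−ρ)) = 0.1142/(2·0.6621) = 0.08624

Final: 0.08624


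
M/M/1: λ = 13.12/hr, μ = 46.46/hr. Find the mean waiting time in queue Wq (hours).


ρ = 13.12/46.46 = 0.2824
Wq = ρ/(μ−λ) = 0.2824/(46.46 − 13.12) = 0.2824/33.34 = 0.008470 hr

Final: 0.008470 hr


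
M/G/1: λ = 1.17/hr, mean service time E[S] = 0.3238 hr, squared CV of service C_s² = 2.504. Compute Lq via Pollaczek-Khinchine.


ρ = λ·E[S] = 1.17·0.3238 = 0.3788
Lq = ρ²(1+C_s²)/(2(1−ρ)) = 0.1435·(1+2.504)/(2·0.6212)
= 0.1435·3.5040/1.2423 = 0.40482

Final: 0.40482


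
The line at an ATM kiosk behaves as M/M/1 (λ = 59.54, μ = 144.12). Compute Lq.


ρ = 59.54/144.12 = 0.4131
Lq = ρ²/(1−ρ) = 0.1707/0.5869 = 0.2908

Final: 0.2908


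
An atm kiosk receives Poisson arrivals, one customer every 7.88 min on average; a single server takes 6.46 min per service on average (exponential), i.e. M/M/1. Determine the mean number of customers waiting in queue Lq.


λ = 60/7.88 = 7.6142 /hr
μ = 60/6.46 = 9.2879 /hr
ρ = λ/μ = 7.6142/9.2879 = 0.8198
Lq = ρ²/(1−ρ) = 0.6721/0.1802 = 3.7295

Final: 3.7295


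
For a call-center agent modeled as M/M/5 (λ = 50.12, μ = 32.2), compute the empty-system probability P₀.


a = λ/μ = 50.12/32.2 = 1.5565; ρ = a/c = 0.3113
Σ_{k=0}^{4} a^k/k! (terms k=0..4) = 1.00000 + 1.55652 + 1.21138 + 0.62851 + 0.24457 = 4.64099
Tail: a^5/(5!(1−ρ)) = 9.13642/(120·0.6887) = 0.11055
P₀ = 1/(4.64099 + 0.11055) = 1/4.75154 = 0.210458

Final: 0.210458
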